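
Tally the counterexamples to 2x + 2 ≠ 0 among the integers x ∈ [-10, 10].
Counterexamples in [-10, 10]: {-1}.

Counting them gives 1 values.

Answer: 1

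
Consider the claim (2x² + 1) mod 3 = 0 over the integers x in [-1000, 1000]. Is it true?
The claim fails at x = 0:
x = 0: LHS = (2·0² + 1) mod 3 = 1 mod 3 = 1; 1 = 0 — FAILS

Because a single integer refutes it, the statement is false.

Answer: False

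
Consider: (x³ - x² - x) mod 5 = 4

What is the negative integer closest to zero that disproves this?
Testing negative integers from -1 downward:
x = -1: LHS = ((-1)³ - (-1)² - (-1)) mod 5 = (-1) mod 5 = 4; 4 = 4 — holds
x = -2: LHS = ((-2)³ - (-2)² - (-2)) mod 5 = (-10) mod 5 = 0; 0 = 4 — FAILS  ← closest negative counterexample to 0

Answer: x = -2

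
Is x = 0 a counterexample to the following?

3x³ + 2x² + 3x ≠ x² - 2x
Substitute x = 0 into the relation:
x = 0: LHS = 3·0³ + 2·0² + 3·0 = 0, RHS = 0² - 2·0 = 0; 0 ≠ 0 — FAILS

Since the claim fails at x = 0, this value is a counterexample.

Answer: Yes, x = 0 is a counterexample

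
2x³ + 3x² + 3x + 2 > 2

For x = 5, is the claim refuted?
Substitute x = 5 into the relation:
x = 5: LHS = 2·5³ + 3·5² + 3·5 + 2 = 342; 342 > 2 — holds

The claim holds here, so x = 5 is not a counterexample. (A counterexample exists elsewhere, e.g. x = 0.)

Answer: No, x = 5 is not a counterexample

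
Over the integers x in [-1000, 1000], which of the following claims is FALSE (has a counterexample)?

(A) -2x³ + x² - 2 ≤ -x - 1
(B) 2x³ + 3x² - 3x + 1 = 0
(A) x = -1: LHS = -2·(-1)³ + (-1)² - 2 = 1, RHS = -(-1) - 1 = 0; 1 ≤ 0 — FAILS
(B) x = 0: LHS = 2·0³ + 3·0² - 3·0 + 1 = 1; 1 = 0 — FAILS

Answer: Both A and B are false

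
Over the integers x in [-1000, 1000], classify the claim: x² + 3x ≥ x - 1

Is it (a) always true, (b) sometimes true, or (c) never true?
Over all integers in [-1000, 1000], LHS − RHS is smallest at x = -1, where it equals 0:
x = -1: LHS = (-1)² + 3·(-1) = -2, RHS = (-1) - 1 = -2; -2 ≥ -2 — holds
At the ends of the range:
x = -1000: LHS = (-1000)² + 3·(-1000) = 997000, RHS = (-1000) - 1 = -1001; 997000 ≥ -1001 — holds
x = 1000: LHS = 1000² + 3·1000 = 1003000, RHS = 1000 - 1 = 999; 1003000 ≥ 999 — holds
Hence LHS − RHS is never negative, i.e. LHS ≥ RHS throughout, so the relation holds for every integer in [-1000, 1000].

No counterexample exists.

Answer: Always true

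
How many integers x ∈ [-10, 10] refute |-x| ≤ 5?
Counterexamples in [-10, 10]: {-10, -9, -8, -7, -6, 6, 7, 8, 9, 10}.

Counting them gives 10 values.

Answer: 10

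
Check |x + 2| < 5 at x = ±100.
x = 100: LHS = |100 + 2| = |102| = 102; 102 < 5 — FAILS
x = -100: LHS = |(-100) + 2| = |-98| = 98; 98 < 5 — FAILS

Answer: No, fails for both x = 100 and x = -100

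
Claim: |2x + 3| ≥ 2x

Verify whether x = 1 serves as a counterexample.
Substitute x = 1 into the relation:
x = 1: LHS = |2·1 + 3| = |5| = 5, RHS = 2·1 = 2; 5 ≥ 2 — holds

The relation holds at x = 1, so it is not a counterexample.

Answer: No, x = 1 is not a counterexample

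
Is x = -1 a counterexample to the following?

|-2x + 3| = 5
Substitute x = -1 into the relation:
x = -1: LHS = |-2·(-1) + 3| = |5| = 5; 5 = 5 — holds

The claim holds here, so x = -1 is not a counterexample. (A counterexample exists elsewhere, e.g. x = 0.)

Answer: No, x = -1 is not a counterexample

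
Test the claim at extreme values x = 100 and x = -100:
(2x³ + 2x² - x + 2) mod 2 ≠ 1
x = 100: LHS = (2·100³ + 2·100² - 100 + 2) mod 2 = 2019902 mod 2 = 0; 0 ≠ 1 — holds
x = -100: LHS = (2·(-100)³ + 2·(-100)² - (-100) + 2) mod 2 = (-1979898) mod 2 = 0; 0 ≠ 1 — holds

Answer: Yes, holds for both x = 100 and x = -100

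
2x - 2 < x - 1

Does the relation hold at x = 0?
x = 0: LHS = 2·0 - 2 = -2, RHS = 0 - 1 = -1; -2 < -1 — holds

The relation is satisfied at x = 0.

Answer: Yes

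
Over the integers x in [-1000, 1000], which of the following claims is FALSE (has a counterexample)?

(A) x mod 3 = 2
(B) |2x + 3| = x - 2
(A) x = 0: LHS = 0 mod 3 = 0; 0 = 2 — FAILS
(B) x = 0: LHS = |2·0 + 3| = |3| = 3, RHS = 0 - 2 = -2; 3 = -2 — FAILS

Answer: Both A and B are false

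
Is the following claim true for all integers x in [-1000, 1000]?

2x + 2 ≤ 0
The claim fails at x = 0:
x = 0: LHS = 2·0 + 2 = 2; 2 ≤ 0 — FAILS

Because a single integer refutes it, the statement is false.

Answer: False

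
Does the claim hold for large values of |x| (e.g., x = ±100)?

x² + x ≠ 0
x = 100: LHS = 100² + 100 = 10100; 10100 ≠ 0 — holds
x = -100: LHS = (-100)² + (-100) = 9900; 9900 ≠ 0 — holds

Answer: Yes, holds for both x = 100 and x = -100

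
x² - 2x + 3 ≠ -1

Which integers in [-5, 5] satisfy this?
Over all integers in [-5, 5], LHS − RHS is always positive; it is smallest at x = 1, where it equals 3:
x = 1: LHS = 1² - 2·1 + 3 = 2; 2 ≠ -1 — holds
At the ends of the range:
x = -5: LHS = (-5)² - 2·(-5) + 3 = 38; 38 ≠ -1 — holds
x = 5: LHS = 5² - 2·5 + 3 = 18; 18 ≠ -1 — holds
Hence LHS − RHS is never 0, i.e. the two sides are never equal, so the relation holds for every integer in [-5, 5].

Answer: All integers in [-5, 5]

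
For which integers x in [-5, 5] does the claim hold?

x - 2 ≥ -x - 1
Holds for: {1, 2, 3, 4, 5}
Fails for: {-5, -4, -3, -2, -1, 0}

Answer: {1, 2, 3, 4, 5}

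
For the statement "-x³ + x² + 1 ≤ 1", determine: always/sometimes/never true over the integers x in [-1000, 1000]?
Holds at x = 0: LHS = -0³ + 0² + 1 = 1; 1 ≤ 1 — holds
Fails at x = -1: LHS = -(-1)³ + (-1)² + 1 = 3; 3 ≤ 1 — FAILS
It is satisfied by some integers in the range but not all.

Answer: Sometimes true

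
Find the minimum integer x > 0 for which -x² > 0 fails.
Testing positive integers:
x = 1: LHS = -1² = -1; -1 > 0 — FAILS  ← smallest positive counterexample

Answer: x = 1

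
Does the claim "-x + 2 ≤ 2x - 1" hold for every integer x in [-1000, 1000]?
The claim fails at x = 0:
x = 0: LHS = -0 + 2 = 2, RHS = 2·0 - 1 = -1; 2 ≤ -1 — FAILS

Because a single integer refutes it, the statement is false.

Answer: False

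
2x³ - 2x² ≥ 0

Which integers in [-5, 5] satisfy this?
Holds for: {0, 1, 2, 3, 4, 5}
Fails for: {-5, -4, -3, -2, -1}

Answer: {0, 1, 2, 3, 4, 5}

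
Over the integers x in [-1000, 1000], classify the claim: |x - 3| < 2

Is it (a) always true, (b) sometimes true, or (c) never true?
Holds at x = 2: LHS = |2 - 3| = |-1| = 1; 1 < 2 — holds
Fails at x = 0: LHS = |0 - 3| = |-3| = 3; 3 < 2 — FAILS
It is satisfied by some integers in the range but not all.

Answer: Sometimes true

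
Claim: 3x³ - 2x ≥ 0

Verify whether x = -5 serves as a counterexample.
Substitute x = -5 into the relation:
x = -5: LHS = 3·(-5)³ - 2·(-5) = -365; -365 ≥ 0 — FAILS

Since the claim fails at x = -5, this value is a counterexample.

Answer: Yes, x = -5 is a counterexample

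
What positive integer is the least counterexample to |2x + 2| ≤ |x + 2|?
Testing positive integers:
x = 1: LHS = |2·1 + 2| = |4| = 4, RHS = |1 + 2| = |3| = 3; 4 ≤ 3 — FAILS  ← smallest positive counterexample

Answer: x = 1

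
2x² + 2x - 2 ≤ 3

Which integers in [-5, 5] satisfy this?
Holds for: {-2, -1, 0, 1}
Fails for: {-5, -4, -3, 2, 3, 4, 5}

Answer: {-2, -1, 0, 1}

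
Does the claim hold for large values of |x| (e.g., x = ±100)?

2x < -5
x = 100: LHS = 2·100 = 200; 200 < -5 — FAILS
x = -100: LHS = 2·(-100) = -200; -200 < -5 — holds

Answer: Partially: fails for x = 100, holds for x = -100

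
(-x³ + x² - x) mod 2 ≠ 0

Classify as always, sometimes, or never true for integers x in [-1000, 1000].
Holds at x = 1: LHS = (-1³ + 1² - 1) mod 2 = (-1) mod 2 = 1; 1 ≠ 0 — holds
Fails at x = 0: LHS = (-0³ + 0² - 0) mod 2 = 0 mod 2 = 0; 0 ≠ 0 — FAILS
It is satisfied by some integers in the range but not all.

Answer: Sometimes true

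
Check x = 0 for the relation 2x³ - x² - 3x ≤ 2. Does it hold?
x = 0: LHS = 2·0³ - 0² - 3·0 = 0; 0 ≤ 2 — holds

The relation is satisfied at x = 0.

Answer: Yes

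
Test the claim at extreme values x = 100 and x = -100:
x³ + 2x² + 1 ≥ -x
x = 100: LHS = 100³ + 2·100² + 1 = 1020001; 1020001 ≥ -100 — holds
x = -100: LHS = (-100)³ + 2·(-100)² + 1 = -979999, RHS = -(-100) = 100; -979999 ≥ 100 — FAILS

Answer: Partially: holds for x = 100, fails for x = -100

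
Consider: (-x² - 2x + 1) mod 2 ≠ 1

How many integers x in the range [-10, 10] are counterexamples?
Counterexamples in [-10, 10]: {-10, -8, -6, -4, -2, 0, 2, 4, 6, 8, 10}.

Counting them gives 11 values.

Answer: 11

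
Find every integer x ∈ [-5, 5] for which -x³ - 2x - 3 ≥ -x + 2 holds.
Holds for: {-5, -4, -3, -2}
Fails for: {-1, 0, 1, 2, 3, 4, 5}

Answer: {-5, -4, -3, -2}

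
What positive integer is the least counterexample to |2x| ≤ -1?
Testing positive integers:
x = 1: LHS = |2·1| = |2| = 2; 2 ≤ -1 — FAILS  ← smallest positive counterexample

Answer: x = 1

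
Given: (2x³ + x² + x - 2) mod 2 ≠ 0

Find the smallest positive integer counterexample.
Testing positive integers:
x = 1: LHS = (2·1³ + 1² + 1 - 2) mod 2 = 2 mod 2 = 0; 0 ≠ 0 — FAILS  ← smallest positive counterexample

Answer: x = 1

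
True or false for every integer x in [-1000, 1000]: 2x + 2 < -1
The claim fails at x = 0:
x = 0: LHS = 2·0 + 2 = 2; 2 < -1 — FAILS

Because a single integer refutes it, the statement is false.

Answer: False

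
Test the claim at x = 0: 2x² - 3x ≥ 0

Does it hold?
x = 0: LHS = 2·0² - 3·0 = 0; 0 ≥ 0 — holds

The relation is satisfied at x = 0.

Answer: Yes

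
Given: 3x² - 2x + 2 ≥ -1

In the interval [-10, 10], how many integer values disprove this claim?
Over all integers in [-10, 10], LHS − RHS is smallest at x = 0, where it equals 3:
x = 0: LHS = 3·0² - 2·0 + 2 = 2; 2 ≥ -1 — holds
At the ends of the range:
x = -10: LHS = 3·(-10)² - 2·(-10) + 2 = 322; 322 ≥ -1 — holds
x = 10: LHS = 3·10² - 2·10 + 2 = 282; 282 ≥ -1 — holds
Hence LHS − RHS is never negative, i.e. LHS ≥ RHS throughout, so the relation holds for every integer in [-10, 10].

No counterexample appears in that range.

Answer: 0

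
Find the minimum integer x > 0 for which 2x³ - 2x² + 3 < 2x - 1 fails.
Testing positive integers:
x = 1: LHS = 2·1³ - 2·1² + 3 = 3, RHS = 2·1 - 1 = 1; 3 < 1 — FAILS  ← smallest positive counterexample

Answer: x = 1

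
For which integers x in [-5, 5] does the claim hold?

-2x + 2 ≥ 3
Holds for: {-5, -4, -3, -2, -1}
Fails for: {0, 1, 2, 3, 4, 5}

Answer: {-5, -4, -3, -2, -1}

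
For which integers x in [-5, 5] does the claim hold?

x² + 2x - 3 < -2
Holds for: {-2, -1, 0}
Fails for: {-5, -4, -3, 1, 2, 3, 4, 5}

Answer: {-2, -1, 0}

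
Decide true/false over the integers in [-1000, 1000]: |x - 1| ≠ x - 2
Over all integers in [-1000, 1000], LHS − RHS is always positive; it is smallest at x = 1, where it equals 1:
x = 1: LHS = |1 - 1| = |0| = 0, RHS = 1 - 2 = -1; 0 ≠ -1 — holds
At the ends of the range:
x = -1000: LHS = |(-1000) - 1| = |-1001| = 1001, RHS = (-1000) - 2 = -1002; 1001 ≠ -1002 — holds
x = 1000: LHS = |1000 - 1| = |999| = 999, RHS = 1000 - 2 = 998; 999 ≠ 998 — holds
Hence LHS − RHS is never 0, i.e. the two sides are never equal, so the relation holds for every integer in [-1000, 1000].

No counterexample exists.

Answer: True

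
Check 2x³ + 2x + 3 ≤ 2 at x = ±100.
x = 100: LHS = 2·100³ + 2·100 + 3 = 2000203; 2000203 ≤ 2 — FAILS
x = -100: LHS = 2·(-100)³ + 2·(-100) + 3 = -2000197; -2000197 ≤ 2 — holds

Answer: Partially: fails for x = 100, holds for x = -100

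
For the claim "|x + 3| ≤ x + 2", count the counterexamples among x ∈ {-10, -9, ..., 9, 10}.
Counterexamples in [-10, 10]: {-10, -9, -8, -7, -6, -5, -4, -3, -2, -1, 0, 1, 2, 3, 4, 5, 6, 7, 8, 9, 10}.

Counting them gives 21 values.

Answer: 21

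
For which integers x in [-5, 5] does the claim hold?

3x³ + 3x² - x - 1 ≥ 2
Holds for: {1, 2, 3, 4, 5}
Fails for: {-5, -4, -3, -2, -1, 0}

Answer: {1, 2, 3, 4, 5}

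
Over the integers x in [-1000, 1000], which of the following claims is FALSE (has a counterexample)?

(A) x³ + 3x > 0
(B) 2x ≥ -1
(A) x = 0: LHS = 0³ + 3·0 = 0; 0 > 0 — FAILS
(B) x = -1: LHS = 2·(-1) = -2; -2 ≥ -1 — FAILS

Answer: Both A and B are false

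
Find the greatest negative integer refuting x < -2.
Testing negative integers from -1 downward:
x = -1: -1 < -2 — FAILS  ← closest negative counterexample to 0

Answer: x = -1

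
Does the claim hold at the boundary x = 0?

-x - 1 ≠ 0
x = 0: LHS = -0 - 1 = -1; -1 ≠ 0 — holds

The relation is satisfied at x = 0.

Answer: Yes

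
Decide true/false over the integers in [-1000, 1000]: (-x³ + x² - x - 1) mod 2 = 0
The claim fails at x = 0:
x = 0: LHS = (-0³ + 0² - 0 - 1) mod 2 = (-1) mod 2 = 1; 1 = 0 — FAILS

Because a single integer refutes it, the statement is false.

Answer: False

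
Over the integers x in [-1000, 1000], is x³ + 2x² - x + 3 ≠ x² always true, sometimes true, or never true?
Track d = LHS − RHS over the integers in [-1000, 1000]. Equality would need d = 0, but d changes sign only between consecutive integers, jumping over 0:
x = -3: LHS = (-3)³ + 2·(-3)² - (-3) + 3 = -3, RHS = (-3)² = 9; -3 ≠ 9 — holds  (d = -12)
x = -2: LHS = (-2)³ + 2·(-2)² - (-2) + 3 = 5, RHS = (-2)² = 4; 5 ≠ 4 — holds  (d = 1)
Away from these crossings d keeps a constant sign, and checking every integer in [-1000, 1000] confirms d ≠ 0 throughout. Hence the two sides are never equal, so the relation holds for every integer in [-1000, 1000].

No counterexample exists.

Answer: Always true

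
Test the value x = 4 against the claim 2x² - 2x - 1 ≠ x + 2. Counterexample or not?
Substitute x = 4 into the relation:
x = 4: LHS = 2·4² - 2·4 - 1 = 23, RHS = 4 + 2 = 6; 23 ≠ 6 — holds

The relation holds at x = 4, so it is not a counterexample.

Answer: No, x = 4 is not a counterexample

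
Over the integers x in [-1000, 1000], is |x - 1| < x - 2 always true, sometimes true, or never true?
Over all integers in [-1000, 1000], LHS − RHS is smallest at x = 1, where it equals 1:
x = 1: LHS = |1 - 1| = |0| = 0, RHS = 1 - 2 = -1; 0 < -1 — FAILS
At the ends of the range:
x = -1000: LHS = |(-1000) - 1| = |-1001| = 1001, RHS = (-1000) - 2 = -1002; 1001 < -1002 — FAILS
x = 1000: LHS = |1000 - 1| = |999| = 999, RHS = 1000 - 2 = 998; 999 < 998 — FAILS
Hence LHS − RHS is never negative, i.e. LHS ≥ RHS throughout, so the claimed relation (<) fails for every integer in [-1000, 1000].

No integer in the range satisfies it.

Answer: Never true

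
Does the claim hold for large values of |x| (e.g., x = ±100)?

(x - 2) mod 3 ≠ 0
x = 100: LHS = (100 - 2) mod 3 = 98 mod 3 = 2; 2 ≠ 0 — holds
x = -100: LHS = ((-100) - 2) mod 3 = (-102) mod 3 = 0; 0 ≠ 0 — FAILS

Answer: Partially: holds for x = 100, fails for x = -100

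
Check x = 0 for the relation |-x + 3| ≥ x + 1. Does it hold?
x = 0: LHS = |-0 + 3| = |3| = 3, RHS = 0 + 1 = 1; 3 ≥ 1 — holds

The relation is satisfied at x = 0.

Answer: Yes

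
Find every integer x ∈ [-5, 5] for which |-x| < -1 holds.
An absolute value is never negative, so the left side is ≥ 0 for every x, while the right side is -1. Tightest case in [-5, 5] is x = 0:
x = 0: LHS = |-0| = |0| = 0; 0 < -1 — FAILS
Hence LHS − RHS is never negative, i.e. LHS ≥ RHS throughout, so the claimed relation (<) fails for every integer in [-5, 5].

Answer: None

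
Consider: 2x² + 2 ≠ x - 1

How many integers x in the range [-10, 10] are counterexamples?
Over all integers in [-10, 10], LHS − RHS is always positive; it is smallest at x = 0, where it equals 3:
x = 0: LHS = 2·0² + 2 = 2, RHS = 0 - 1 = -1; 2 ≠ -1 — holds
At the ends of the range:
x = -10: LHS = 2·(-10)² + 2 = 202, RHS = (-10) - 1 = -11; 202 ≠ -11 — holds
x = 10: LHS = 2·10² + 2 = 202, RHS = 10 - 1 = 9; 202 ≠ 9 — holds
Hence LHS − RHS is never 0, i.e. the two sides are never equal, so the relation holds for every integer in [-10, 10].

No counterexample appears in that range.

Answer: 0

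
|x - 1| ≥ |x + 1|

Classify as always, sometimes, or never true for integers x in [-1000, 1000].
Holds at x = 0: LHS = |0 - 1| = |-1| = 1, RHS = |0 + 1| = |1| = 1; 1 ≥ 1 — holds
Fails at x = 1: LHS = |1 - 1| = |0| = 0, RHS = |1 + 1| = |2| = 2; 0 ≥ 2 — FAILS
It is satisfied by some integers in the range but not all.

Answer: Sometimes true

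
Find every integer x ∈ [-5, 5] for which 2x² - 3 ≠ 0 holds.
Track d = LHS − RHS over the integers in [-5, 5]. Equality would need d = 0, but d changes sign only between consecutive integers, jumping over 0:
x = -2: LHS = 2·(-2)² - 3 = 5; 5 ≠ 0 — holds  (d = 5)
x = -1: LHS = 2·(-1)² - 3 = -1; -1 ≠ 0 — holds  (d = -1)
x = 1: LHS = 2·1² - 3 = -1; -1 ≠ 0 — holds  (d = -1)
x = 2: LHS = 2·2² - 3 = 5; 5 ≠ 0 — holds  (d = 5)
Away from these crossings d keeps a constant sign, and checking every integer in [-5, 5] confirms d ≠ 0 throughout. Hence the two sides are never equal, so the relation holds for every integer in [-5, 5].

Answer: All integers in [-5, 5]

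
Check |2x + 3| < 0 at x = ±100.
x = 100: LHS = |2·100 + 3| = |203| = 203; 203 < 0 — FAILS
x = -100: LHS = |2·(-100) + 3| = |-197| = 197; 197 < 0 — FAILS

Answer: No, fails for both x = 100 and x = -100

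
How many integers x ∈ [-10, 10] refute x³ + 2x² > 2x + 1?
Counterexamples in [-10, 10]: {-10, -9, -8, -7, -6, -5, -4, -3, 0, 1}.

Counting them gives 10 values.

Answer: 10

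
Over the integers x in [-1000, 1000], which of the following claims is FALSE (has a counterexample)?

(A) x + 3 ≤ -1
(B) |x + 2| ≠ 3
(A) x = 0: LHS = 0 + 3 = 3; 3 ≤ -1 — FAILS
(B) x = 1: LHS = |1 + 2| = |3| = 3; 3 ≠ 3 — FAILS

Answer: Both A and B are false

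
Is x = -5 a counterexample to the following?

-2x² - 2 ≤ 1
Substitute x = -5 into the relation:
x = -5: LHS = -2·(-5)² - 2 = -52; -52 ≤ 1 — holds

The relation holds at x = -5, so it is not a counterexample.

Answer: No, x = -5 is not a counterexample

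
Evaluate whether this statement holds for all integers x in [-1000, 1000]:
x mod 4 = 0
The claim fails at x = 1:
x = 1: LHS = 1 mod 4 = 1; 1 = 0 — FAILS

Because a single integer refutes it, the statement is false.

Answer: False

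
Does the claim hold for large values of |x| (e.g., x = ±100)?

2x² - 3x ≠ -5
x = 100: LHS = 2·100² - 3·100 = 19700; 19700 ≠ -5 — holds
x = -100: LHS = 2·(-100)² - 3·(-100) = 20300; 20300 ≠ -5 — holds

Answer: Yes, holds for both x = 100 and x = -100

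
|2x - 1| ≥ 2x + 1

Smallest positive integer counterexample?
Testing positive integers:
x = 1: LHS = |2·1 - 1| = |1| = 1, RHS = 2·1 + 1 = 3; 1 ≥ 3 — FAILS  ← smallest positive counterexample

Answer: x = 1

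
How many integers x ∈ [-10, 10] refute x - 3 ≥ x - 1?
Counterexamples in [-10, 10]: {-10, -9, -8, -7, -6, -5, -4, -3, -2, -1, 0, 1, 2, 3, 4, 5, 6, 7, 8, 9, 10}.

Counting them gives 21 values.

Answer: 21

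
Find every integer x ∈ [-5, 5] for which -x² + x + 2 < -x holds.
Holds for: {-5, -4, -3, -2, -1, 3, 4, 5}
Fails for: {0, 1, 2}

Answer: {-5, -4, -3, -2, -1, 3, 4, 5}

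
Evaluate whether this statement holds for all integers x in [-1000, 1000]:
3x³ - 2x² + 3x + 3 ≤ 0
The claim fails at x = 0:
x = 0: LHS = 3·0³ - 2·0² + 3·0 + 3 = 3; 3 ≤ 0 — FAILS

Because a single integer refutes it, the statement is false.

Answer: False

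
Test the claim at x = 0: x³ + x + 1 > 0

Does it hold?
x = 0: LHS = 0³ + 0 + 1 = 1; 1 > 0 — holds

The relation is satisfied at x = 0.

Answer: Yes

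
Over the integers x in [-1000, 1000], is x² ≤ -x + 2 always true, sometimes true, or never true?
Holds at x = 0: LHS = 0² = 0, RHS = -0 + 2 = 2; 0 ≤ 2 — holds
Fails at x = 2: LHS = 2² = 4, RHS = -2 + 2 = 0; 4 ≤ 0 — FAILS
It is satisfied by some integers in the range but not all.

Answer: Sometimes true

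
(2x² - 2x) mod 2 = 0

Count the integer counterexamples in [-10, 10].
For a polynomial with integer coefficients, its value mod 2 depends only on x mod 2, so it suffices to check one representative of each residue class, x = 0, 1:
x = 0: LHS = (2·0² - 2·0) mod 2 = 0 mod 2 = 0; 0 = 0 — holds
x = 1: LHS = (2·1² - 2·1) mod 2 = 0 mod 2 = 0; 0 = 0 — holds
The relation holds in every residue class, so the relation holds for every integer in [-10, 10].

No counterexample appears in that range.

Answer: 0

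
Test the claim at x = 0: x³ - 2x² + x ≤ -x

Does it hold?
x = 0: LHS = 0³ - 2·0² + 0 = 0, RHS = -0 = 0; 0 ≤ 0 — holds

The relation is satisfied at x = 0.

Answer: Yes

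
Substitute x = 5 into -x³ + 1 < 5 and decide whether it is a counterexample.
Substitute x = 5 into the relation:
x = 5: LHS = -5³ + 1 = -124; -124 < 5 — holds

The claim holds here, so x = 5 is not a counterexample. (A counterexample exists elsewhere, e.g. x = -2.)

Answer: No, x = 5 is not a counterexample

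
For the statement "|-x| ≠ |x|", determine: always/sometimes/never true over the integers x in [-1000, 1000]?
LHS − RHS = 0 at every integer in [-1000, 1000]; the two sides always agree. For instance:
x = -1000: LHS = |-(-1000)| = |1000| = 1000, RHS = |-1000| = 1000; 1000 ≠ 1000 — FAILS
x = 0: LHS = |-0| = |0| = 0, RHS = |0| = 0; 0 ≠ 0 — FAILS
x = 1000: LHS = |-1000| = 1000, RHS = |1000| = 1000; 1000 ≠ 1000 — FAILS
The sides are never unequal, so the claimed relation (≠) fails for every integer in [-1000, 1000].

No integer in the range satisfies it.

Answer: Never true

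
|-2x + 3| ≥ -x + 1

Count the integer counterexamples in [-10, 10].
Over all integers in [-10, 10], LHS − RHS is smallest at x = 1, where it equals 1:
x = 1: LHS = |-2·1 + 3| = |1| = 1, RHS = -1 + 1 = 0; 1 ≥ 0 — holds
At the ends of the range:
x = -10: LHS = |-2·(-10) + 3| = |23| = 23, RHS = -(-10) + 1 = 11; 23 ≥ 11 — holds
x = 10: LHS = |-2·10 + 3| = |-17| = 17, RHS = -10 + 1 = -9; 17 ≥ -9 — holds
Hence LHS − RHS is never negative, i.e. LHS ≥ RHS throughout, so the relation holds for every integer in [-10, 10].

No counterexample appears in that range.

Answer: 0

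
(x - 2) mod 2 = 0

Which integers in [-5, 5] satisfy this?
Holds for: {-4, -2, 0, 2, 4}
Fails for: {-5, -3, -1, 1, 3, 5}

Answer: {-4, -2, 0, 2, 4}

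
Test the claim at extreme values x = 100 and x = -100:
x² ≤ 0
x = 100: LHS = 100² = 10000; 10000 ≤ 0 — FAILS
x = -100: LHS = (-100)² = 10000; 10000 ≤ 0 — FAILS

Answer: No, fails for both x = 100 and x = -100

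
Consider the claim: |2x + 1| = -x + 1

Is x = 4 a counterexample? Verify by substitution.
Substitute x = 4 into the relation:
x = 4: LHS = |2·4 + 1| = |9| = 9, RHS = -4 + 1 = -3; 9 = -3 — FAILS

Since the claim fails at x = 4, this value is a counterexample.

Answer: Yes, x = 4 is a counterexample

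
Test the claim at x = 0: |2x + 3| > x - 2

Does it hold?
x = 0: LHS = |2·0 + 3| = |3| = 3, RHS = 0 - 2 = -2; 3 > -2 — holds

The relation is satisfied at x = 0.

Answer: Yes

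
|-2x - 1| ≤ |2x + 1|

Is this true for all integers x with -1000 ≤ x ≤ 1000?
Over all integers in [-1000, 1000], LHS − RHS is largest at x = 0, where it equals 0:
x = 0: LHS = |-2·0 - 1| = |-1| = 1, RHS = |2·0 + 1| = |1| = 1; 1 ≤ 1 — holds
At the ends of the range:
x = -1000: LHS = |-2·(-1000) - 1| = |1999| = 1999, RHS = |2·(-1000) + 1| = |-1999| = 1999; 1999 ≤ 1999 — holds
x = 1000: LHS = |-2·1000 - 1| = |-2001| = 2001, RHS = |2·1000 + 1| = |2001| = 2001; 2001 ≤ 2001 — holds
Hence LHS − RHS is never positive, i.e. LHS ≤ RHS throughout, so the relation holds for every integer in [-1000, 1000].

No counterexample exists.

Answer: True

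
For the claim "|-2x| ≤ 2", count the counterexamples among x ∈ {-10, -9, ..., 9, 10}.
Counterexamples in [-10, 10]: {-10, -9, -8, -7, -6, -5, -4, -3, -2, 2, 3, 4, 5, 6, 7, 8, 9, 10}.

Counting them gives 18 values.

Answer: 18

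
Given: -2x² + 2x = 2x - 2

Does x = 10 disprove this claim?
Substitute x = 10 into the relation:
x = 10: LHS = -2·10² + 2·10 = -180, RHS = 2·10 - 2 = 18; -180 = 18 — FAILS

Since the claim fails at x = 10, this value is a counterexample.

Answer: Yes, x = 10 is a counterexample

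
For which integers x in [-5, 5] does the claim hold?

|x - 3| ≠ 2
Holds for: {-5, -4, -3, -2, -1, 0, 2, 3, 4}
Fails for: {1, 5}

Answer: {-5, -4, -3, -2, -1, 0, 2, 3, 4}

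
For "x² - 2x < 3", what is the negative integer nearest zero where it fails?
Testing negative integers from -1 downward:
x = -1: LHS = (-1)² - 2·(-1) = 3; 3 < 3 — FAILS  ← closest negative counterexample to 0

Answer: x = -1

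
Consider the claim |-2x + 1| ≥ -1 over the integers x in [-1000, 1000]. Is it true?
An absolute value is never negative, so the left side is ≥ 0 for every x, while the right side is -1. Tightest case in [-1000, 1000] is x = 0:
x = 0: LHS = |-2·0 + 1| = |1| = 1; 1 ≥ -1 — holds
Hence LHS − RHS is never negative, i.e. LHS ≥ RHS throughout, so the relation holds for every integer in [-1000, 1000].

No counterexample exists.

Answer: True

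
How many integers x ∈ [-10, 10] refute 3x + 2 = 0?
Counterexamples in [-10, 10]: {-10, -9, -8, -7, -6, -5, -4, -3, -2, -1, 0, 1, 2, 3, 4, 5, 6, 7, 8, 9, 10}.

Counting them gives 21 values.

Answer: 21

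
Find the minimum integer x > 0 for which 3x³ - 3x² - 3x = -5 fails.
Testing positive integers:
x = 1: LHS = 3·1³ - 3·1² - 3·1 = -3; -3 = -5 — FAILS  ← smallest positive counterexample

Answer: x = 1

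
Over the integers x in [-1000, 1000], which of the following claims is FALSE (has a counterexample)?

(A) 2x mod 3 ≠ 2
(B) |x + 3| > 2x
(A) x = 1: LHS = (2·1) mod 3 = 2 mod 3 = 2; 2 ≠ 2 — FAILS
(B) x = 3: LHS = |3 + 3| = |6| = 6, RHS = 2·3 = 6; 6 > 6 — FAILS

Answer: Both A and B are false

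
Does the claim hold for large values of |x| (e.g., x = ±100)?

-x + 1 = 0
x = 100: LHS = -100 + 1 = -99; -99 = 0 — FAILS
x = -100: LHS = -(-100) + 1 = 101; 101 = 0 — FAILS

Answer: No, fails for both x = 100 and x = -100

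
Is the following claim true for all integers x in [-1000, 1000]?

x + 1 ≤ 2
The claim fails at x = 2:
x = 2: LHS = 2 + 1 = 3; 3 ≤ 2 — FAILS

Because a single integer refutes it, the statement is false.

Answer: False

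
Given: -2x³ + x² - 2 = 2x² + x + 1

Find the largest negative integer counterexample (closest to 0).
Testing negative integers from -1 downward:
x = -1: LHS = -2·(-1)³ + (-1)² - 2 = 1, RHS = 2·(-1)² + (-1) + 1 = 2; 1 = 2 — FAILS  ← closest negative counterexample to 0

Answer: x = -1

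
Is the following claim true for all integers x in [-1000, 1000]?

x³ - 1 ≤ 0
The claim fails at x = 2:
x = 2: LHS = 2³ - 1 = 7; 7 ≤ 0 — FAILS

Because a single integer refutes it, the statement is false.

Answer: False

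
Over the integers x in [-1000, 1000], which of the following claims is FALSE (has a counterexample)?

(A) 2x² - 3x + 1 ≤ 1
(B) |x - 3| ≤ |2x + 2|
(A) x = -1: LHS = 2·(-1)² - 3·(-1) + 1 = 6; 6 ≤ 1 — FAILS
(B) x = 0: LHS = |0 - 3| = |-3| = 3, RHS = |2·0 + 2| = |2| = 2; 3 ≤ 2 — FAILS

Answer: Both A and B are false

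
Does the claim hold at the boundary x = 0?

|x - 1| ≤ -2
x = 0: LHS = |0 - 1| = |-1| = 1; 1 ≤ -2 — FAILS

The relation fails at x = 0, so x = 0 is a counterexample.

Answer: No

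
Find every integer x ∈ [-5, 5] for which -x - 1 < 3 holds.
Holds for: {-3, -2, -1, 0, 1, 2, 3, 4, 5}
Fails for: {-5, -4}

Answer: {-3, -2, -1, 0, 1, 2, 3, 4, 5}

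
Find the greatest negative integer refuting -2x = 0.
Testing negative integers from -1 downward:
x = -1: LHS = -2·(-1) = 2; 2 = 0 — FAILS  ← closest negative counterexample to 0

Answer: x = -1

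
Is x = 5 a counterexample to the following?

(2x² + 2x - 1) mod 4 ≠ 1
Substitute x = 5 into the relation:
x = 5: LHS = (2·5² + 2·5 - 1) mod 4 = 59 mod 4 = 3; 3 ≠ 1 — holds

The relation holds at x = 5, so it is not a counterexample.

Answer: No, x = 5 is not a counterexample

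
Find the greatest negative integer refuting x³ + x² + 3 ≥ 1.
Testing negative integers from -1 downward:
x = -1: LHS = (-1)³ + (-1)² + 3 = 3; 3 ≥ 1 — holds
x = -2: LHS = (-2)³ + (-2)² + 3 = -1; -1 ≥ 1 — FAILS  ← closest negative counterexample to 0

Answer: x = -2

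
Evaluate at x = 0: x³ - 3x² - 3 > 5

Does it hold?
x = 0: LHS = 0³ - 3·0² - 3 = -3; -3 > 5 — FAILS

The relation fails at x = 0, so x = 0 is a counterexample.

Answer: No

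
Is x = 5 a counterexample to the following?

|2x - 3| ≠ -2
Substitute x = 5 into the relation:
x = 5: LHS = |2·5 - 3| = |7| = 7; 7 ≠ -2 — holds

The relation holds at x = 5, so it is not a counterexample.

Answer: No, x = 5 is not a counterexample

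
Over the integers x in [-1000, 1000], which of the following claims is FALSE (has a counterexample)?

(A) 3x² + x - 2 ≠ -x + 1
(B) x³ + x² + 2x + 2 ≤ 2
(A) Track d = LHS − RHS over the integers in [-1000, 1000]. Equality would need d = 0, but d changes sign only between consecutive integers, jumping over 0:
x = -2: LHS = 3·(-2)² + (-2) - 2 = 8, RHS = -(-2) + 1 = 3; 8 ≠ 3 — holds  (d = 5)
x = -1: LHS = 3·(-1)² + (-1) - 2 = 0, RHS = -(-1) + 1 = 2; 0 ≠ 2 — holds  (d = -2)
x = 0: LHS = 3·0² + 0 - 2 = -2, RHS = -0 + 1 = 1; -2 ≠ 1 — holds  (d = -3)
x = 1: LHS = 3·1² + 1 - 2 = 2, RHS = -1 + 1 = 0; 2 ≠ 0 — holds  (d = 2)
Away from these crossings d keeps a constant sign, and checking every integer in [-1000, 1000] confirms d ≠ 0 throughout. Hence the two sides are never equal, so the relation holds for every integer in [-1000, 1000].

(B) x = 1: LHS = 1³ + 1² + 2·1 + 2 = 6; 6 ≤ 2 — FAILS

Only (B) has a counterexample.

Answer: B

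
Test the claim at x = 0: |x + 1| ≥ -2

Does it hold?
x = 0: LHS = |0 + 1| = |1| = 1; 1 ≥ -2 — holds

The relation is satisfied at x = 0.

Answer: Yes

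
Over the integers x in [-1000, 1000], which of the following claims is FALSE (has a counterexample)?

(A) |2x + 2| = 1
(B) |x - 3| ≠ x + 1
(A) x = 0: LHS = |2·0 + 2| = |2| = 2; 2 = 1 — FAILS
(B) x = 1: LHS = |1 - 3| = |-2| = 2, RHS = 1 + 1 = 2; 2 ≠ 2 — FAILS

Answer: Both A and B are false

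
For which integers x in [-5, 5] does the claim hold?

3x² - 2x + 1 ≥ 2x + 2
Holds for: {-5, -4, -3, -2, -1, 2, 3, 4, 5}
Fails for: {0, 1}

Answer: {-5, -4, -3, -2, -1, 2, 3, 4, 5}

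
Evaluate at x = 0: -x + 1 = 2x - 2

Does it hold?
x = 0: LHS = -0 + 1 = 1, RHS = 2·0 - 2 = -2; 1 = -2 — FAILS

The relation fails at x = 0, so x = 0 is a counterexample.

Answer: No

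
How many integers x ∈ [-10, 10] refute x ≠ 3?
Counterexamples in [-10, 10]: {3}.

Counting them gives 1 values.

Answer: 1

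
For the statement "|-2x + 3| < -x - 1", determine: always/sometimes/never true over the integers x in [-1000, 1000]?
Over all integers in [-1000, 1000], LHS − RHS is smallest at x = 1, where it equals 3:
x = 1: LHS = |-2·1 + 3| = |1| = 1, RHS = -1 - 1 = -2; 1 < -2 — FAILS
At the ends of the range:
x = -1000: LHS = |-2·(-1000) + 3| = |2003| = 2003, RHS = -(-1000) - 1 = 999; 2003 < 999 — FAILS
x = 1000: LHS = |-2·1000 + 3| = |-1997| = 1997, RHS = -1000 - 1 = -1001; 1997 < -1001 — FAILS
Hence LHS − RHS is never negative, i.e. LHS ≥ RHS throughout, so the claimed relation (<) fails for every integer in [-1000, 1000].

No integer in the range satisfies it.

Answer: Never true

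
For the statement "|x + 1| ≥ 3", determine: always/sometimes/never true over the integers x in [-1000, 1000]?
Holds at x = 2: LHS = |2 + 1| = |3| = 3; 3 ≥ 3 — holds
Fails at x = 0: LHS = |0 + 1| = |1| = 1; 1 ≥ 3 — FAILS
It is satisfied by some integers in the range but not all.

Answer: Sometimes true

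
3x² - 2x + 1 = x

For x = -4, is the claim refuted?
Substitute x = -4 into the relation:
x = -4: LHS = 3·(-4)² - 2·(-4) + 1 = 57; 57 = -4 — FAILS

Since the claim fails at x = -4, this value is a counterexample.

Answer: Yes, x = -4 is a counterexample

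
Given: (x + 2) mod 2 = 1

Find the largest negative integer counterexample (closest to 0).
Testing negative integers from -1 downward:
x = -1: LHS = ((-1) + 2) mod 2 = 1 mod 2 = 1; 1 = 1 — holds
x = -2: LHS = ((-2) + 2) mod 2 = 0 mod 2 = 0; 0 = 1 — FAILS  ← closest negative counterexample to 0

Answer: x = -2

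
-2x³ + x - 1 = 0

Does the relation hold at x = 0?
x = 0: LHS = -2·0³ + 0 - 1 = -1; -1 = 0 — FAILS

The relation fails at x = 0, so x = 0 is a counterexample.

Answer: No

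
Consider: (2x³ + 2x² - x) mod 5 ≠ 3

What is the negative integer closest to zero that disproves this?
Testing negative integers from -1 downward:
x = -1: LHS = (2·(-1)³ + 2·(-1)² - (-1)) mod 5 = 1 mod 5 = 1; 1 ≠ 3 — holds
x = -2: LHS = (2·(-2)³ + 2·(-2)² - (-2)) mod 5 = (-6) mod 5 = 4; 4 ≠ 3 — holds
x = -3: LHS = (2·(-3)³ + 2·(-3)² - (-3)) mod 5 = (-33) mod 5 = 2; 2 ≠ 3 — holds
x = -4: LHS = (2·(-4)³ + 2·(-4)² - (-4)) mod 5 = (-92) mod 5 = 3; 3 ≠ 3 — FAILS  ← closest negative counterexample to 0

Answer: x = -4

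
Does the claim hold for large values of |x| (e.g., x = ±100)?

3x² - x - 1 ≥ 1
x = 100: LHS = 3·100² - 100 - 1 = 29899; 29899 ≥ 1 — holds
x = -100: LHS = 3·(-100)² - (-100) - 1 = 30099; 30099 ≥ 1 — holds

Answer: Yes, holds for both x = 100 and x = -100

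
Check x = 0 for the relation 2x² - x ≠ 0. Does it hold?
x = 0: LHS = 2·0² - 0 = 0; 0 ≠ 0 — FAILS

The relation fails at x = 0, so x = 0 is a counterexample.

Answer: No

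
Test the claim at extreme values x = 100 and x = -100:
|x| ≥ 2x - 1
x = 100: LHS = |100| = 100, RHS = 2·100 - 1 = 199; 100 ≥ 199 — FAILS
x = -100: LHS = |-100| = 100, RHS = 2·(-100) - 1 = -201; 100 ≥ -201 — holds

Answer: Partially: fails for x = 100, holds for x = -100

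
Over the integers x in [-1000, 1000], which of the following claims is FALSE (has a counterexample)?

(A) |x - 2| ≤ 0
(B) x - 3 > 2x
(A) x = 0: LHS = |0 - 2| = |-2| = 2; 2 ≤ 0 — FAILS
(B) x = 0: LHS = 0 - 3 = -3, RHS = 2·0 = 0; -3 > 0 — FAILS

Answer: Both A and B are false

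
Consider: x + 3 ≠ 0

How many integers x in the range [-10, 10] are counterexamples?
Counterexamples in [-10, 10]: {-3}.

Counting them gives 1 values.

Answer: 1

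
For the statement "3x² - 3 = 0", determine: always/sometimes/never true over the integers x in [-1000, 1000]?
Holds at x = 1: LHS = 3·1² - 3 = 0; 0 = 0 — holds
Fails at x = 0: LHS = 3·0² - 3 = -3; -3 = 0 — FAILS
It is satisfied by some integers in the range but not all.

Answer: Sometimes true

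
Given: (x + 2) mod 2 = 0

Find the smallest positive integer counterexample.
Testing positive integers:
x = 1: LHS = (1 + 2) mod 2 = 3 mod 2 = 1; 1 = 0 — FAILS  ← smallest positive counterexample

Answer: x = 1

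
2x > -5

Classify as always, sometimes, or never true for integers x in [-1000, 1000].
Holds at x = 0: LHS = 2·0 = 0; 0 > -5 — holds
Fails at x = -3: LHS = 2·(-3) = -6; -6 > -5 — FAILS
It is satisfied by some integers in the range but not all.

Answer: Sometimes true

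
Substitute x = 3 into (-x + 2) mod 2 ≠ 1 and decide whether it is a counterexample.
Substitute x = 3 into the relation:
x = 3: LHS = (-3 + 2) mod 2 = (-1) mod 2 = 1; 1 ≠ 1 — FAILS

Since the claim fails at x = 3, this value is a counterexample.

Answer: Yes, x = 3 is a counterexample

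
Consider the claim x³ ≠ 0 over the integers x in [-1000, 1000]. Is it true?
The claim fails at x = 0:
x = 0: LHS = 0³ = 0; 0 ≠ 0 — FAILS

Because a single integer refutes it, the statement is false.

Answer: False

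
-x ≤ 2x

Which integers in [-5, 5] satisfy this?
Holds for: {0, 1, 2, 3, 4, 5}
Fails for: {-5, -4, -3, -2, -1}

Answer: {0, 1, 2, 3, 4, 5}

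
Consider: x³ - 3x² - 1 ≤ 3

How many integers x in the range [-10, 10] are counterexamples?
Counterexamples in [-10, 10]: {4, 5, 6, 7, 8, 9, 10}.

Counting them gives 7 values.

Answer: 7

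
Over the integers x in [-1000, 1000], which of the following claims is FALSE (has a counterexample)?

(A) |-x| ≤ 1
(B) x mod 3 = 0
(A) x = 2: LHS = |-2| = 2; 2 ≤ 1 — FAILS
(B) x = 1: LHS = 1 mod 3 = 1; 1 = 0 — FAILS

Answer: Both A and B are false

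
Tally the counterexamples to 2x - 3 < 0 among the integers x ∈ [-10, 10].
Counterexamples in [-10, 10]: {2, 3, 4, 5, 6, 7, 8, 9, 10}.

Counting them gives 9 values.

Answer: 9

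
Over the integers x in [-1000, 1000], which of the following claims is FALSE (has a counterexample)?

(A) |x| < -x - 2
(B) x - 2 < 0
(A) x = 0: LHS = |0| = 0, RHS = -0 - 2 = -2; 0 < -2 — FAILS
(B) x = 2: LHS = 2 - 2 = 0; 0 < 0 — FAILS

Answer: Both A and B are false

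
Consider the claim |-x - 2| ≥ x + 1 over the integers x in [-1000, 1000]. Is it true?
Over all integers in [-1000, 1000], LHS − RHS is smallest at x = 0, where it equals 1:
x = 0: LHS = |-0 - 2| = |-2| = 2, RHS = 0 + 1 = 1; 2 ≥ 1 — holds
At the ends of the range:
x = -1000: LHS = |-(-1000) - 2| = |998| = 998, RHS = (-1000) + 1 = -999; 998 ≥ -999 — holds
x = 1000: LHS = |-1000 - 2| = |-1002| = 1002, RHS = 1000 + 1 = 1001; 1002 ≥ 1001 — holds
Hence LHS − RHS is never negative, i.e. LHS ≥ RHS throughout, so the relation holds for every integer in [-1000, 1000].

No counterexample exists.

Answer: True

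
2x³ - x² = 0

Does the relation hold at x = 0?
x = 0: LHS = 2·0³ - 0² = 0; 0 = 0 — holds

The relation is satisfied at x = 0.

Answer: Yes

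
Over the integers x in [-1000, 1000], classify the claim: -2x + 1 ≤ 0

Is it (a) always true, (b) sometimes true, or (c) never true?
Holds at x = 1: LHS = -2·1 + 1 = -1; -1 ≤ 0 — holds
Fails at x = 0: LHS = -2·0 + 1 = 1; 1 ≤ 0 — FAILS
It is satisfied by some integers in the range but not all.

Answer: Sometimes true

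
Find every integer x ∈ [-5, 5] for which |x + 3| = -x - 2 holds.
Track d = LHS − RHS over the integers in [-5, 5]. Equality would need d = 0, but d changes sign only between consecutive integers, jumping over 0:
x = -3: LHS = |(-3) + 3| = |0| = 0, RHS = -(-3) - 2 = 1; 0 = 1 — FAILS  (d = -1)
x = -2: LHS = |(-2) + 3| = |1| = 1, RHS = -(-2) - 2 = 0; 1 = 0 — FAILS  (d = 1)
Away from these crossings d keeps a constant sign, and checking every integer in [-5, 5] confirms d ≠ 0 throughout. Hence the two sides are never equal, so the claimed relation (=) fails for every integer in [-5, 5].

Answer: None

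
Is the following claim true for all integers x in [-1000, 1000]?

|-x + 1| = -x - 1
The claim fails at x = 0:
x = 0: LHS = |-0 + 1| = |1| = 1, RHS = -0 - 1 = -1; 1 = -1 — FAILS

Because a single integer refutes it, the statement is false.

Answer: False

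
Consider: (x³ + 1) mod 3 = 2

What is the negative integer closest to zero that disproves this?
Testing negative integers from -1 downward:
x = -1: LHS = ((-1)³ + 1) mod 3 = 0 mod 3 = 0; 0 = 2 — FAILS  ← closest negative counterexample to 0

Answer: x = -1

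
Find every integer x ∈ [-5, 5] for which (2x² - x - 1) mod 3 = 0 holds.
Holds for: {-5, -2, 1, 4}
Fails for: {-4, -3, -1, 0, 2, 3, 5}

Answer: {-5, -2, 1, 4}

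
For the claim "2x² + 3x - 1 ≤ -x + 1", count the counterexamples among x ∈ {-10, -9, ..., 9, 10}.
Counterexamples in [-10, 10]: {-10, -9, -8, -7, -6, -5, -4, -3, 1, 2, 3, 4, 5, 6, 7, 8, 9, 10}.

Counting them gives 18 values.

Answer: 18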